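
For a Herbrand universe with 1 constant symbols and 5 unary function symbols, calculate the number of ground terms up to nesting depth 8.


Herbrand terms by depth:
Depth 0: 1 constants
Depth 1: 5 new terms (running total: 6)
Depth 2: 25 new terms (running total: 31)
Depth 3: 125 new terms (running total: 156)
Depth 4: 625 new terms (running total: 781)
Depth 5: 3125 new terms (running total: 3906)
Depth 6: 15625 new terms (running total: 19531)
Depth 7: 78125 new terms (running total: 97656)
Depth 8: 390625 new terms (running total: 488281)
Total distinct ground terms = 488281

488281


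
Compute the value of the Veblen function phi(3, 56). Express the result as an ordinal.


phi(3, 56):
phi(3, beta) = eta_beta (the beta-th eta number, fixed point of zeta).
phi(3, 56) = eta_56

eta_56


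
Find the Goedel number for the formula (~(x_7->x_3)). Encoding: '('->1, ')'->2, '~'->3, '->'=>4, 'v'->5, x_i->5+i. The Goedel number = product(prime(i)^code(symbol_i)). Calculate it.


Formula: (~(x_7->x_3))
Symbol codes: [1, 3, 1, 12, 4, 8, 2, 2]
Primes: [2, 3, 5, 7, 11, 13, 17, 19]
p_1^1 = 2^1 = 2
p_2^3 = 3^3 = 27
p_3^1 = 5^1 = 5
p_4^12 = 7^12 = 13841287201
p_5^4 = 11^4 = 14641
p_6^8 = 13^8 = 815730721
p_7^2 = 17^2 = 289
p_8^2 = 19^2 = 361
Product = 4656534747827987917531706697630

4656534747827987917531706697630


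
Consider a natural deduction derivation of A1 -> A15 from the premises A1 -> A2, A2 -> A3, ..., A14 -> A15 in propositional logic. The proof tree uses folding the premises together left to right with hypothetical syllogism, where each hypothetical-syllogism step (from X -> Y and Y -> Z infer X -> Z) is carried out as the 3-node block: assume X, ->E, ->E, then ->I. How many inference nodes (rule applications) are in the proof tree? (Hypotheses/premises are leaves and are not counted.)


There are 14 premises in the chain. The first HS step combines premises 1 and 2; each further premise needs one more HS step.
So 14 premises require 14 - 1 = 13 hypothetical-syllogism steps.
Each HS step uses 3 inference nodes (->E, ->E, ->I).
13 * 3 = 39 total inference nodes.

39


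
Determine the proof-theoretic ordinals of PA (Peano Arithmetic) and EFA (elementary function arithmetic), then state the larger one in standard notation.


Proof-theoretic ordinal of PA (Peano Arithmetic): epsilon_0
Proof-theoretic ordinal of EFA (elementary function arithmetic): omega^3
Comparing: omega^3 < epsilon_0.
The larger ordinal is epsilon_0 (from PA (Peano Arithmetic)).

epsilon_0


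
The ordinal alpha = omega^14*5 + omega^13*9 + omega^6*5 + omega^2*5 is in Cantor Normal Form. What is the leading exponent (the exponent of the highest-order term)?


CNF: omega^14*5 + omega^13*9 + omega^6*5 + omega^2*5
The leading term is omega^14*5, which has exponent 14.

14


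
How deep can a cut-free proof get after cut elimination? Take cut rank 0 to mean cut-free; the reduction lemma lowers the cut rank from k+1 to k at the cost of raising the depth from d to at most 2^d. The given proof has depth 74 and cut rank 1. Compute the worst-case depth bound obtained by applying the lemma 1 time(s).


Each rank reduction sends depth d to at most 2^d; cut rank r needs r reductions.
2_0(74) = 74
2_1(74) = 2^74 = 18889465931478580854784
Cut-free depth bound = 18889465931478580854784

18889465931478580854784


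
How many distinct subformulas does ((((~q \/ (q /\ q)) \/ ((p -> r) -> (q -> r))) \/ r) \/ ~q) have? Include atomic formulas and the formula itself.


Formula: ((((~q \/ (q /\ q)) \/ ((p -> r) -> (q -> r))) \/ r) \/ ~q)
Subformulas found:
  1. q
  2. r
  3. p
  4. ~q
  5. (q /\ q)
  6. (q -> r)
  7. (p -> r)
  8. (~q \/ (q /\ q))
  9. ((p -> r) -> (q -> r))
  10. ((~q \/ (q /\ q)) \/ ((p -> r) -> (q -> r)))
  11. (((~q \/ (q /\ q)) \/ ((p -> r) -> (q -> r))) \/ r)
  12. ((((~q \/ (q /\ q)) \/ ((p -> r) -> (q -> r))) \/ r) \/ ~q)
Total distinct subformulas = 12

12


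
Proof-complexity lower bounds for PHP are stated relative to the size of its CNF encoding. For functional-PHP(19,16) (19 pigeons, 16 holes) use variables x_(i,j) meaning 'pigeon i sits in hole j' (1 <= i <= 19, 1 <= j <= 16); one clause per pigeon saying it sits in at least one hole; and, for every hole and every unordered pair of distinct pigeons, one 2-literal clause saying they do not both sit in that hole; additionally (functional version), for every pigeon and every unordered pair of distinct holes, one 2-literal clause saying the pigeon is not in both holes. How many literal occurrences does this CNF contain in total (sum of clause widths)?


functional-PHP(19,16): 19 pigeons, 16 holes, 19*16 = 304 variables.
- pigeon clauses: one per pigeon -> 19 clauses of width 16 -> 304 literals
- hole clauses: 16 holes * C(19,2) = 16 * 171 -> 2736 clauses of width 2 -> 5472 literals
- functional clauses: 19 pigeons * C(16,2) = 19 * 120 -> 2280 clauses of width 2 -> 4560 literals
Total literal occurrences = 304 + 5472 + 4560 = 10336

10336


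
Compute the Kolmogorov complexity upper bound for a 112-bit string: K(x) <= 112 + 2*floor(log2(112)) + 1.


floor(log2(112)) = 6
2 * 6 = 12
K(x) <= 112 + 12 + 1 = 125

125


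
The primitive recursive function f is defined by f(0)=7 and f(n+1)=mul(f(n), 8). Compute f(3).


f(0) = 7
f(1) = mul(f(0), 8) = mul(7, 8) = 56
f(2) = mul(f(1), 8) = mul(56, 8) = 448
f(3) = mul(f(2), 8) = mul(448, 8) = 3584


3584


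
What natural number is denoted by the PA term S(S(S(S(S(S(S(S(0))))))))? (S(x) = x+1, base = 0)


Counting successors applied to 0:
8 applications of S to 0 = 8

8


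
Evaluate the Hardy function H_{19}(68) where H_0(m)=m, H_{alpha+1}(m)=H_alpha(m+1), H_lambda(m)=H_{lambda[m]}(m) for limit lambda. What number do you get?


H_19(68):
For finite ordinals k, H_k(n) = n + k (each successor step adds 1).
H_19(68) = 68 + 19 = 87

87


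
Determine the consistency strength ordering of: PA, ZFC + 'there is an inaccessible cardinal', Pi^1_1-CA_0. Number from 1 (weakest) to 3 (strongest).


Ordering by consistency strength:
1. PA
2. Pi^1_1-CA_0
3. ZFC + 'there is an inaccessible cardinal'


PA=1, ZFC + 'there is an inaccessible cardinal'=3, Pi^1_1-CA_0=2


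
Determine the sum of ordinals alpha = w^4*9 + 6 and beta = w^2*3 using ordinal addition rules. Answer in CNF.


Ordinal addition (w^4*9 + 6) + w^2*3:
alpha's leading term has exponent 4 > beta's exponent 2, so it survives.
alpha's tail term has exponent 0 < beta's exponent 2, so it is absorbed by beta.
In ordinal addition, any term followed by a strictly larger-exponent term is absorbed.
Result = w^4*9 + w^2*3

w^4*9 + w^2*3


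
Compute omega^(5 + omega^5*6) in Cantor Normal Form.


omega^(5 + omega^5*6):
In ordinal addition a term is absorbed by a following term of strictly larger exponent: 0 < 5, so 5 + omega^5*6 = omega^5*6.
omega raised to a CNF ordinal is a single CNF term: Result = omega^(omega^5*6)

omega^(omega^5*6)


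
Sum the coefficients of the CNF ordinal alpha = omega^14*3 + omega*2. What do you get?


CNF: omega^14*3 + omega*2
Coefficients: 3 + 2 = 5

5


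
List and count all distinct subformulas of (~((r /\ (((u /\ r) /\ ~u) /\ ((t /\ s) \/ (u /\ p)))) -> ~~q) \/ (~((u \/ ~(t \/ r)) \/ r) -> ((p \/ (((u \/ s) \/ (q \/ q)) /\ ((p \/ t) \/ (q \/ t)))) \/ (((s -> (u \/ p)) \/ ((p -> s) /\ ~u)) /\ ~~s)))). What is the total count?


Formula: (~((r /\ (((u /\ r) /\ ~u) /\ ((t /\ s) \/ (u /\ p)))) -> ~~q) \/ (~((u \/ ~(t \/ r)) \/ r) -> ((p \/ (((u \/ s) \/ (q \/ q)) /\ ((p \/ t) \/ (q \/ t)))) \/ (((s -> (u \/ p)) \/ ((p -> s) /\ ~u)) /\ ~~s))))
Subformulas found:
  1. r
  2. p
  3. q
  4. u
  5. s
  6. t
  7. ~u
  8. ~s
  9. ~q
  10. ~~s
  11. ~~q
  12. (t \/ r)
  13. (q \/ t)
  14. (u /\ p)
  15. (u /\ r)
  16. (u \/ s)
  17. (p -> s)
  18. (t /\ s)
  19. (u \/ p)
  20. (p \/ t)
  21. (q \/ q)
  22. ~(t \/ r)
  23. (s -> (u \/ p))
  24. (u \/ ~(t \/ r))
  25. ((p -> s) /\ ~u)
  26. ((u /\ r) /\ ~u)
  27. ((t /\ s) \/ (u /\ p))
  28. ((u \/ s) \/ (q \/ q))
  29. ((p \/ t) \/ (q \/ t))
  30. ((u \/ ~(t \/ r)) \/ r)
  31. ~((u \/ ~(t \/ r)) \/ r)
  32. ((s -> (u \/ p)) \/ ((p -> s) /\ ~u))
  33. (((u /\ r) /\ ~u) /\ ((t /\ s) \/ (u /\ p)))
  34. (((s -> (u \/ p)) \/ ((p -> s) /\ ~u)) /\ ~~s)
  35. (((u \/ s) \/ (q \/ q)) /\ ((p \/ t) \/ (q \/ t)))
  36. (r /\ (((u /\ r) /\ ~u) /\ ((t /\ s) \/ (u /\ p))))
  37. (p \/ (((u \/ s) \/ (q \/ q)) /\ ((p \/ t) \/ (q \/ t))))
  38. ((r /\ (((u /\ r) /\ ~u) /\ ((t /\ s) \/ (u /\ p)))) -> ~~q)
  39. ~((r /\ (((u /\ r) /\ ~u) /\ ((t /\ s) \/ (u /\ p)))) -> ~~q)
  40. ((p \/ (((u \/ s) \/ (q \/ q)) /\ ((p \/ t) \/ (q \/ t)))) \/ (((s -> (u \/ p)) \/ ((p -> s) /\ ~u)) /\ ~~s))
  41. (~((u \/ ~(t \/ r)) \/ r) -> ((p \/ (((u \/ s) \/ (q \/ q)) /\ ((p \/ t) \/ (q \/ t)))) \/ (((s -> (u \/ p)) \/ ((p -> s) /\ ~u)) /\ ~~s)))
  42. (~((r /\ (((u /\ r) /\ ~u) /\ ((t /\ s) \/ (u /\ p)))) -> ~~q) \/ (~((u \/ ~(t \/ r)) \/ r) -> ((p \/ (((u \/ s) \/ (q \/ q)) /\ ((p \/ t) \/ (q \/ t)))) \/ (((s -> (u \/ p)) \/ ((p -> s) /\ ~u)) /\ ~~s))))
Total distinct subformulas = 42

42


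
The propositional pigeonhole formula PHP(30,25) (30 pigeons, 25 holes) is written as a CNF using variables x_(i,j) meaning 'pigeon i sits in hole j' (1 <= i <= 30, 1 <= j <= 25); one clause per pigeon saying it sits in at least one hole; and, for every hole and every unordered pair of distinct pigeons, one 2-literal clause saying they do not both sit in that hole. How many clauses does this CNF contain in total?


PHP(30,25): 30 pigeons, 25 holes, 30*25 = 750 variables.
- pigeon clauses: one per pigeon -> 30 clauses
- hole clauses: 25 holes * C(30,2) = 25 * 435 -> 10875 clauses
Total clauses = 30 + 10875 = 10905

10905


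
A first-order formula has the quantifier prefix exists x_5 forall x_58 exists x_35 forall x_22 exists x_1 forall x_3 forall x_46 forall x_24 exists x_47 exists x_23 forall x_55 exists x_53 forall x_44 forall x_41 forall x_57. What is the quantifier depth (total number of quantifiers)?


Quantifier prefix has 15 quantifier symbols.
Quantifier depth = 15

15


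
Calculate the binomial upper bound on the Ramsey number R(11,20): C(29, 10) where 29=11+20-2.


R(11,20) <= C(11+20-2, 11-1) = C(29, 10)
C(29, 10) = 29! / (10! * 19!)
= 20030010

20030010


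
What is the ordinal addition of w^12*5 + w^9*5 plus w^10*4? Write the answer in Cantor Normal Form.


Ordinal addition (w^12*5 + w^9*5) + w^10*4:
alpha's leading term has exponent 12 > beta's exponent 10, so it survives.
alpha's tail term has exponent 9 < beta's exponent 10, so it is absorbed by beta.
In ordinal addition, any term followed by a strictly larger-exponent term is absorbed.
Result = w^12*5 + w^10*4

w^12*5 + w^10*4


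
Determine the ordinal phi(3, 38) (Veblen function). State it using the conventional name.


phi(3, 38):
phi(3, beta) = eta_beta (the beta-th eta number, fixed point of zeta).
phi(3, 38) = eta_38

eta_38


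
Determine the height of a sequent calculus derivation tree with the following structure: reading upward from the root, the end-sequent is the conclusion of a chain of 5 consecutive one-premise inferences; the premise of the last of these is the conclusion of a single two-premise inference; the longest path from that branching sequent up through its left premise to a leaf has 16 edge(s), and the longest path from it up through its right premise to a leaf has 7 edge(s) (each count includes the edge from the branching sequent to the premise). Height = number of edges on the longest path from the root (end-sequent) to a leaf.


Longest path through the left premise: 16 edges (measured from the branching sequent)
Longest path through the right premise: 7 edges
Height of the subtree rooted at the branching sequent: max(16, 7) = 16
The branching sequent sits 5 edges above the root (the chain of one-premise inferences), so height = 16 + 5 = 21

21


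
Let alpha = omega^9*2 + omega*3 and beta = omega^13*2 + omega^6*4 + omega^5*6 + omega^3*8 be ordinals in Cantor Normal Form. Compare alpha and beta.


Compare term by term from highest exponent:
alpha = omega^9*2 + omega*3
beta = omega^13*2 + omega^6*4 + omega^5*6 + omega^3*8
Term 1: alpha has omega^9*2, beta has omega^13*2
Term 2: alpha has omega^1*3, beta has omega^6*4
Term 3: alpha has omega^0*0, beta has omega^5*6
Term 4: alpha has omega^0*0, beta has omega^3*8
Result: alpha < beta

alpha < beta


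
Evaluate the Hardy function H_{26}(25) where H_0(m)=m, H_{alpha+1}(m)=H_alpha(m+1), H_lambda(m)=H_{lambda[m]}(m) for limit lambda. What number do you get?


H_26(25):
For finite ordinals k, H_k(n) = n + k (each successor step adds 1).
H_26(25) = 25 + 26 = 51

51


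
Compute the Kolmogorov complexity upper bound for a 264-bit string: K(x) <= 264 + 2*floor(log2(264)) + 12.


floor(log2(264)) = 8
2 * 8 = 16
K(x) <= 264 + 16 + 12 = 292

292


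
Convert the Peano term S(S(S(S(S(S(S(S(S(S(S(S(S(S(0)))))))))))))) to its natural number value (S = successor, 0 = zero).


Counting successors applied to 0:
14 applications of S to 0 = 14

14


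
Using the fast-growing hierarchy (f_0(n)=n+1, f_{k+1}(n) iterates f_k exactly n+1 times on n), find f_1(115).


f_1(115) = f_0^116(115)
f_0 adds 1 each time, applied 116 times.
f_1(115) = 115 + 116 = 231

231


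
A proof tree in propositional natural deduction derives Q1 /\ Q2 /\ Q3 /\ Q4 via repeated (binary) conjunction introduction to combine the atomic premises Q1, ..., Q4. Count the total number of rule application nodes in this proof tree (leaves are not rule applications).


The target conjunction has 4 conjuncts, i.e. 3 binary /\ connectives.
Each conjunction-intro joins two pieces, so 4 atoms require 4-1 = 3 applications.
Total inference nodes = 3

3


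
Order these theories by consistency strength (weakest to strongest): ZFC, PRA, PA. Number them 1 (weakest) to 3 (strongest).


Ordering by consistency strength:
1. PRA
2. PA
3. ZFC


ZFC=3, PRA=1, PA=2


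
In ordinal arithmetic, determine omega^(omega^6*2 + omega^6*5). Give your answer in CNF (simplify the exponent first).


omega^(omega^6*2 + omega^6*5):
Both terms of the exponent have the same exponent 6, so they merge: omega^6*2 + omega^6*5 = omega^6*(2+5) = omega^6*7.
omega raised to a CNF ordinal is a single CNF term: Result = omega^(omega^6*7)

omega^(omega^6*7)


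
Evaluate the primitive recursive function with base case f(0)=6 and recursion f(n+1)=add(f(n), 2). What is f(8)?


f(0) = 6
f(1) = add(f(0), 2) = add(6, 2) = 8
f(2) = add(f(1), 2) = add(8, 2) = 10
f(3) = add(f(2), 2) = add(10, 2) = 12
f(4) = add(f(3), 2) = add(12, 2) = 14
f(5) = add(f(4), 2) = add(14, 2) = 16
f(6) = add(f(5), 2) = add(16, 2) = 18
f(7) = add(f(6), 2) = add(18, 2) = 20
f(8) = add(f(7), 2) = add(20, 2) = 22


22


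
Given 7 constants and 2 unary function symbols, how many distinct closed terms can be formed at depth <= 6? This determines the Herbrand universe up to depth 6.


Herbrand terms by depth:
Depth 0: 7 constants
Depth 1: 14 new terms (running total: 21)
Depth 2: 28 new terms (running total: 49)
Depth 3: 56 new terms (running total: 105)
Depth 4: 112 new terms (running total: 217)
Depth 5: 224 new terms (running total: 441)
Depth 6: 448 new terms (running total: 889)
Total distinct ground terms = 889

889


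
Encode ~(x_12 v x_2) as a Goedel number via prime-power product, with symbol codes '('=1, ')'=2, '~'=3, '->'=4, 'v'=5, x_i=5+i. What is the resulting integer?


Formula: ~(x_12 v x_2)
Symbol codes: [3, 1, 17, 5, 7, 2]
Primes: [2, 3, 5, 7, 11, 13]
p_1^3 = 2^3 = 8
p_2^1 = 3^1 = 3
p_3^17 = 5^17 = 762939453125
p_4^5 = 7^5 = 16807
p_5^7 = 11^7 = 19487171
p_6^2 = 13^2 = 169
Product = 1013507615231195068359375000

1013507615231195068359375000


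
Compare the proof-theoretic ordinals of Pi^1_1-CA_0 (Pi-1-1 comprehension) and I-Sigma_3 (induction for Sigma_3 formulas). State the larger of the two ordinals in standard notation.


Proof-theoretic ordinal of Pi^1_1-CA_0 (Pi-1-1 comprehension): psi_0(Omega_omega)
Proof-theoretic ordinal of I-Sigma_3 (induction for Sigma_3 formulas): omega^(omega^(omega^omega))
Comparing: omega^(omega^(omega^omega)) < psi_0(Omega_omega).
The larger ordinal is psi_0(Omega_omega) (from Pi^1_1-CA_0 (Pi-1-1 comprehension)).

psi_0(Omega_omega)


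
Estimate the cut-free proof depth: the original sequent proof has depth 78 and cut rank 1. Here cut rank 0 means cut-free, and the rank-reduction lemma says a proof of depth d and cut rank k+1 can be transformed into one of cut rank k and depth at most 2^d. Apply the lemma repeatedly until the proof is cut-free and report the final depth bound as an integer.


Each rank reduction sends depth d to at most 2^d; cut rank r needs r reductions.
2_0(78) = 78
2_1(78) = 2^78 = 302231454903657293676544
Cut-free depth bound = 302231454903657293676544

302231454903657293676544


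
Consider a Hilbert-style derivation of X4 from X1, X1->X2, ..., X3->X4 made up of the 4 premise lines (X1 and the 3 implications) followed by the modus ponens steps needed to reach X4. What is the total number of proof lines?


We have 4 premise lines: X1 and 3 implications.
Each implication is detached once by MP, giving 3 MP lines.
4 premise lines + 3 MP lines = 7 total lines.

7


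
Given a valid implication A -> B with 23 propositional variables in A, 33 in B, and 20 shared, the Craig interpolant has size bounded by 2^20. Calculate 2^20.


Shared atoms = 20
Craig interpolant size bound = 2^20
= 1048576

1048576


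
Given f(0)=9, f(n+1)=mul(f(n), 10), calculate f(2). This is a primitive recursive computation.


f(0) = 9
f(1) = mul(f(0), 10) = mul(9, 10) = 90
f(2) = mul(f(1), 10) = mul(90, 10) = 900


900


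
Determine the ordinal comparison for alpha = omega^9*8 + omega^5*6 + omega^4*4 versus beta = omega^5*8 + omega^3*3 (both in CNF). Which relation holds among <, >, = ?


Compare term by term from highest exponent:
alpha = omega^9*8 + omega^5*6 + omega^4*4
beta = omega^5*8 + omega^3*3
Term 1: alpha has omega^9*8, beta has omega^5*8
Term 2: alpha has omega^5*6, beta has omega^3*3
Term 3: alpha has omega^4*4, beta has omega^0*0
Result: alpha > beta

alpha > beta


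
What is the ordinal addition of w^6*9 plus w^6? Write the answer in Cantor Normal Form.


Ordinal addition w^6*9 + w^6:
Both terms have the same exponent 6.
w^e*c + w^e*d = w^e*(c+d).
Result = w^6*(9+1) = w^6*10

w^6*10


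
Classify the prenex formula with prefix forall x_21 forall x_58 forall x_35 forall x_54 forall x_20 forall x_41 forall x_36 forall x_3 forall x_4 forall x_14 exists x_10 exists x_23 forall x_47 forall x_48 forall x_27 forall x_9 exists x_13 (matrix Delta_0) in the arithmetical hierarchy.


Leading quantifier is forall, so the class is Pi.
Number of quantifier blocks = alternations + 1 = 3 + 1 = 4.
Classification: Pi_4

Pi_4


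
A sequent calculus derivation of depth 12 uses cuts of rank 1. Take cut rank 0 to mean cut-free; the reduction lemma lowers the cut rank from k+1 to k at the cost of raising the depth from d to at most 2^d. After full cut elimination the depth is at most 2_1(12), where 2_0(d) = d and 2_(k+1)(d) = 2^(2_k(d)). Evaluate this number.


Each rank reduction sends depth d to at most 2^d; cut rank r needs r reductions.
2_0(12) = 12
2_1(12) = 2^12 = 4096
Cut-free depth bound = 4096

4096


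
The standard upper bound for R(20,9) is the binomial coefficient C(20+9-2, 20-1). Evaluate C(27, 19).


R(20,9) <= C(20+9-2, 20-1) = C(27, 19)
C(27, 19) = 27! / (19! * 8!)
= 2220075

2220075


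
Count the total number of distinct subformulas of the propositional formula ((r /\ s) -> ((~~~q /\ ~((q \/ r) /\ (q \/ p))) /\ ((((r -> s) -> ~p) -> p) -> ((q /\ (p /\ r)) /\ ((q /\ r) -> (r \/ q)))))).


Formula: ((r /\ s) -> ((~~~q /\ ~((q \/ r) /\ (q \/ p))) /\ ((((r -> s) -> ~p) -> p) -> ((q /\ (p /\ r)) /\ ((q /\ r) -> (r \/ q))))))
Subformulas found:
  1. r
  2. q
  3. s
  4. p
  5. ~p
  6. ~q
  7. ~~q
  8. ~~~q
  9. (q \/ p)
  10. (q \/ r)
  11. (q /\ r)
  12. (p /\ r)
  13. (r \/ q)
  14. (r /\ s)
  15. (r -> s)
  16. (q /\ (p /\ r))
  17. ((r -> s) -> ~p)
  18. ((q /\ r) -> (r \/ q))
  19. ((q \/ r) /\ (q \/ p))
  20. (((r -> s) -> ~p) -> p)
  21. ~((q \/ r) /\ (q \/ p))
  22. (~~~q /\ ~((q \/ r) /\ (q \/ p)))
  23. ((q /\ (p /\ r)) /\ ((q /\ r) -> (r \/ q)))
  24. ((((r -> s) -> ~p) -> p) -> ((q /\ (p /\ r)) /\ ((q /\ r) -> (r \/ q))))
  25. ((~~~q /\ ~((q \/ r) /\ (q \/ p))) /\ ((((r -> s) -> ~p) -> p) -> ((q /\ (p /\ r)) /\ ((q /\ r) -> (r \/ q)))))
  26. ((r /\ s) -> ((~~~q /\ ~((q \/ r) /\ (q \/ p))) /\ ((((r -> s) -> ~p) -> p) -> ((q /\ (p /\ r)) /\ ((q /\ r) -> (r \/ q))))))
Total distinct subformulas = 26

26


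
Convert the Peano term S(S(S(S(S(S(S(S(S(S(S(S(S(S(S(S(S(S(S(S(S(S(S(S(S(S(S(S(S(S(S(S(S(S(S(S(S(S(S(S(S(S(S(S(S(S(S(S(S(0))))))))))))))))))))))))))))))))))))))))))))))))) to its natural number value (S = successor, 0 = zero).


Counting successors applied to 0:
49 applications of S to 0 = 49

49


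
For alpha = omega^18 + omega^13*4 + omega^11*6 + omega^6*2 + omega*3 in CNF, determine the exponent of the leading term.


CNF: omega^18 + omega^13*4 + omega^11*6 + omega^6*2 + omega*3
The leading term is omega^18, which has exponent 18.

18


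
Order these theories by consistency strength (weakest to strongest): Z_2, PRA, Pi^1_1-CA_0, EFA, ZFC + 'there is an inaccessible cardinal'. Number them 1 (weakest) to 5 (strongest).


Ordering by consistency strength:
1. EFA
2. PRA
3. Pi^1_1-CA_0
4. Z_2
5. ZFC + 'there is an inaccessible cardinal'


Z_2=4, PRA=2, Pi^1_1-CA_0=3, EFA=1, ZFC + 'there is an inaccessible cardinal'=5


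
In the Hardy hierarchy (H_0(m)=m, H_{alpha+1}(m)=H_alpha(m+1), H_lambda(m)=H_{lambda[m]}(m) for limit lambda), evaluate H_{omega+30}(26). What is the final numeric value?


H_{omega+30}(26):
Unwind the 30 successor steps: H_{omega+30}(26) = H_omega(26+30) = H_omega(56).
H_omega(m) = H_m(m) = m + m = 2m.
Result = 2 * 56 = 112

112


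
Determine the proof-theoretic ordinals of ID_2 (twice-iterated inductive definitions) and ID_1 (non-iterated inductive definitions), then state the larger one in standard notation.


Proof-theoretic ordinal of ID_2 (twice-iterated inductive definitions): psi_0(epsilon_{Omega_2+1})
Proof-theoretic ordinal of ID_1 (non-iterated inductive definitions): psi_0(epsilon_{Omega+1})
Comparing: psi_0(epsilon_{Omega+1}) < psi_0(epsilon_{Omega_2+1}).
The larger ordinal is psi_0(epsilon_{Omega_2+1}) (from ID_2 (twice-iterated inductive definitions)).

psi_0(epsilon_{Omega_2+1})


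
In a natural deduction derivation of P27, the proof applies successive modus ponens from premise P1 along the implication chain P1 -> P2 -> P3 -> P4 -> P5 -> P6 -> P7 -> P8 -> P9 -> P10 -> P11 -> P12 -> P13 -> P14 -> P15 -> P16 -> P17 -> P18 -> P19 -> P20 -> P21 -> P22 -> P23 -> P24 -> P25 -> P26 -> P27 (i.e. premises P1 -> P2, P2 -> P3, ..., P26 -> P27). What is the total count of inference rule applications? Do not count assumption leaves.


We have a chain: P1 -> P2 -> P3 -> P4 -> P5 -> P6 -> P7 -> P8 -> P9 -> P10 -> P11 -> P12 -> P13 -> P14 -> P15 -> P16 -> P17 -> P18 -> P19 -> P20 -> P21 -> P22 -> P23 -> P24 -> P25 -> P26 -> P27.
Each modus ponens application produces the next variable.
The chain has 27 propositions, so 27-1 = 26 modus ponens steps.
Total inference nodes = 26

26


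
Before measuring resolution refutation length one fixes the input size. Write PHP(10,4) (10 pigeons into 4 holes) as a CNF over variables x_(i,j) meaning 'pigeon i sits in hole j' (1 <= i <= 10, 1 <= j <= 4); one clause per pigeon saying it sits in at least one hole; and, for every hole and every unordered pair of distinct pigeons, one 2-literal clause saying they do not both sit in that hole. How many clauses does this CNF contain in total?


PHP(10,4): 10 pigeons, 4 holes, 10*4 = 40 variables.
- pigeon clauses: one per pigeon -> 10 clauses
- hole clauses: 4 holes * C(10,2) = 4 * 45 -> 180 clauses
Total clauses = 10 + 180 = 190

190


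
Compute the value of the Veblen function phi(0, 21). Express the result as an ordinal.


phi(0, 21):
phi(0, beta) = omega^beta by definition.
phi(0, 21) = omega^21

omega^21


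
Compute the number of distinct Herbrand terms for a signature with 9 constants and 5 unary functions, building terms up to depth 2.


Herbrand terms by depth:
Depth 0: 9 constants
Depth 1: 45 new terms (running total: 54)
Depth 2: 225 new terms (running total: 279)
Total distinct ground terms = 279

279


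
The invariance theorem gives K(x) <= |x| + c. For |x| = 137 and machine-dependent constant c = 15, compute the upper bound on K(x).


K(x) <= |x| + c = 137 + 15 = 152

152


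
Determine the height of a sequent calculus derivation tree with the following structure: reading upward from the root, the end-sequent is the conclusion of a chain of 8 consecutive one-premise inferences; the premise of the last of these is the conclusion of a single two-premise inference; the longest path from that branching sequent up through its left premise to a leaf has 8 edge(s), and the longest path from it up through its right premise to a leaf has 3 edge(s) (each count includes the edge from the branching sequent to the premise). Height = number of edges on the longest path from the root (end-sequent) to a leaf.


Longest path through the left premise: 8 edges (measured from the branching sequent)
Longest path through the right premise: 3 edges
Height of the subtree rooted at the branching sequent: max(8, 3) = 8
The branching sequent sits 8 edges above the root (the chain of one-premise inferences), so height = 8 + 8 = 16

16


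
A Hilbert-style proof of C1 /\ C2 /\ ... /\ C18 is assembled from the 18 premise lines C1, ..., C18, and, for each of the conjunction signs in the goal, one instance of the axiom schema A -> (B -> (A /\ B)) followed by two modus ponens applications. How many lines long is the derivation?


Conjoining 18 premises:
- 18 premise lines
- the goal has 17 conjunction signs; each costs 1 axiom instance + 2 MP = 3 lines: 3 * 17 = 51
Total = 18 + 51 = 69 lines.

69


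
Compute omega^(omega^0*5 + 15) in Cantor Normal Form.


omega^(omega^0*5 + 15):
omega^0 = 1, so the exponent is 5 + 15 = 20 (finite ordinal addition).
Result = omega^20, already a single CNF term.

omega^20


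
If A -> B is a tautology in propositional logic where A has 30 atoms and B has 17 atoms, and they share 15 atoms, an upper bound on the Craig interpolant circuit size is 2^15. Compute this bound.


Shared atoms = 15
Craig interpolant size bound = 2^15
= 32768

32768


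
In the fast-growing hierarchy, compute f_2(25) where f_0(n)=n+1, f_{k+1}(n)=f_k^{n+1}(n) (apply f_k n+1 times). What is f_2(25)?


f_2(25) = f_1^26(25)
f_1(m) = 2m + 1.
Iterating: f_1^k(n) = 2^k*(n+1) - 1.
f_2(25) = 2^26*(25+1) - 1 = 67108864*26 - 1 = 1744830463

1744830463


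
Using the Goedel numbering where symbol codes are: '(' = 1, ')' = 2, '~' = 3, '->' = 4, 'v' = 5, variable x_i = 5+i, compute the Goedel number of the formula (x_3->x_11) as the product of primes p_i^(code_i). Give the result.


Formula: (x_3->x_11)
Symbol codes: [1, 8, 4, 16, 2]
Primes: [2, 3, 5, 7, 11]
p_1^1 = 2^1 = 2
p_2^8 = 3^8 = 6561
p_3^4 = 5^4 = 625
p_4^16 = 7^16 = 33232930569601
p_5^2 = 11^2 = 121
Product = 32978740191906764351250

32978740191906764351250


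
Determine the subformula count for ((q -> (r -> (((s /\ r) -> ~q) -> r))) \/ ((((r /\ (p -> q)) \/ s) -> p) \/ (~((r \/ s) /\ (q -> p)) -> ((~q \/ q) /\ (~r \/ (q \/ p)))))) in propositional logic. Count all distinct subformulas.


Formula: ((q -> (r -> (((s /\ r) -> ~q) -> r))) \/ ((((r /\ (p -> q)) \/ s) -> p) \/ (~((r \/ s) /\ (q -> p)) -> ((~q \/ q) /\ (~r \/ (q \/ p))))))
Subformulas found:
  1. r
  2. q
  3. s
  4. p
  5. ~r
  6. ~q
  7. (q \/ p)
  8. (r \/ s)
  9. (q -> p)
  10. (s /\ r)
  11. (p -> q)
  12. (~q \/ q)
  13. (r /\ (p -> q))
  14. (~r \/ (q \/ p))
  15. ((s /\ r) -> ~q)
  16. ((r /\ (p -> q)) \/ s)
  17. ((r \/ s) /\ (q -> p))
  18. ~((r \/ s) /\ (q -> p))
  19. (((s /\ r) -> ~q) -> r)
  20. (((r /\ (p -> q)) \/ s) -> p)
  21. (r -> (((s /\ r) -> ~q) -> r))
  22. ((~q \/ q) /\ (~r \/ (q \/ p)))
  23. (q -> (r -> (((s /\ r) -> ~q) -> r)))
  24. (~((r \/ s) /\ (q -> p)) -> ((~q \/ q) /\ (~r \/ (q \/ p))))
  25. ((((r /\ (p -> q)) \/ s) -> p) \/ (~((r \/ s) /\ (q -> p)) -> ((~q \/ q) /\ (~r \/ (q \/ p)))))
  26. ((q -> (r -> (((s /\ r) -> ~q) -> r))) \/ ((((r /\ (p -> q)) \/ s) -> p) \/ (~((r \/ s) /\ (q -> p)) -> ((~q \/ q) /\ (~r \/ (q \/ p))))))
Total distinct subformulas = 26

26


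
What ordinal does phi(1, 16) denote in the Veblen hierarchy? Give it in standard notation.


phi(1, 16):
phi(1, beta) = epsilon_beta (the beta-th epsilon number).
phi(1, 16) = epsilon_16

epsilon_16


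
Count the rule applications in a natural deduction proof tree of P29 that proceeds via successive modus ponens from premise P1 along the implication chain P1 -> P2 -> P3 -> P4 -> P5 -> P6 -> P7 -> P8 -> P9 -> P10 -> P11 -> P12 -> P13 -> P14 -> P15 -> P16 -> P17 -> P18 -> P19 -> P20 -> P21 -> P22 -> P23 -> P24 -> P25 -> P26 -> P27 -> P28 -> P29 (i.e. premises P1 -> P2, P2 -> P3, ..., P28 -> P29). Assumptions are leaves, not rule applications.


We have a chain: P1 -> P2 -> P3 -> P4 -> P5 -> P6 -> P7 -> P8 -> P9 -> P10 -> P11 -> P12 -> P13 -> P14 -> P15 -> P16 -> P17 -> P18 -> P19 -> P20 -> P21 -> P22 -> P23 -> P24 -> P25 -> P26 -> P27 -> P28 -> P29.
Each modus ponens application produces the next variable.
The chain has 29 propositions, so 29-1 = 28 modus ponens steps.
Total inference nodes = 28

28


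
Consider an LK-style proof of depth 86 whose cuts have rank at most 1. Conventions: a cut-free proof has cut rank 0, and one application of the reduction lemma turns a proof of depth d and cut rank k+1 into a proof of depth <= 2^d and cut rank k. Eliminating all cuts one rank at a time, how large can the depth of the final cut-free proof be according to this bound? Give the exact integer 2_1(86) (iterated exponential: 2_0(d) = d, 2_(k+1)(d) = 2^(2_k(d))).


Each rank reduction sends depth d to at most 2^d; cut rank r needs r reductions.
2_0(86) = 86
2_1(86) = 2^86 = 77371252455336267181195264
Cut-free depth bound = 77371252455336267181195264

77371252455336267181195264


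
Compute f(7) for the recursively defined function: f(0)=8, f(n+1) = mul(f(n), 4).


f(0) = 8
f(1) = mul(f(0), 4) = mul(8, 4) = 32
f(2) = mul(f(1), 4) = mul(32, 4) = 128
f(3) = mul(f(2), 4) = mul(128, 4) = 512
f(4) = mul(f(3), 4) = mul(512, 4) = 2048
f(5) = mul(f(4), 4) = mul(2048, 4) = 8192
f(6) = mul(f(5), 4) = mul(8192, 4) = 32768
f(7) = mul(f(6), 4) = mul(32768, 4) = 131072


131072


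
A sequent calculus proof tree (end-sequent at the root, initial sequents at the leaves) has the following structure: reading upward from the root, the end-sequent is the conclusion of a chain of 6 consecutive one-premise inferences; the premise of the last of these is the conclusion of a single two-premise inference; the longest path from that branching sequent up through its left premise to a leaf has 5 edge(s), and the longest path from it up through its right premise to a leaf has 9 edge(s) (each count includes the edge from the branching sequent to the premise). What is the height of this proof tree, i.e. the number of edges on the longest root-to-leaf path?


Longest path through the left premise: 5 edges (measured from the branching sequent)
Longest path through the right premise: 9 edges
Height of the subtree rooted at the branching sequent: max(5, 9) = 9
The branching sequent sits 6 edges above the root (the chain of one-premise inferences), so height = 9 + 6 = 15

15


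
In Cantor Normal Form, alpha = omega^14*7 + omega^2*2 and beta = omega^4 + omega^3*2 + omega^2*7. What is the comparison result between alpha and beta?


Compare term by term from highest exponent:
alpha = omega^14*7 + omega^2*2
beta = omega^4 + omega^3*2 + omega^2*7
Term 1: alpha has omega^14*7, beta has omega^4*1
Term 2: alpha has omega^2*2, beta has omega^3*2
Term 3: alpha has omega^0*0, beta has omega^2*7
Result: alpha > beta

alpha > beta


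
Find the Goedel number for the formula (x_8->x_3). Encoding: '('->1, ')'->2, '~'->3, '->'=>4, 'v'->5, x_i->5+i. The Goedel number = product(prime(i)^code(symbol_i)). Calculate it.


Formula: (x_8->x_3)
Symbol codes: [1, 13, 4, 8, 2]
Primes: [2, 3, 5, 7, 11]
p_1^1 = 2^1 = 2
p_2^13 = 3^13 = 1594323
p_3^4 = 5^4 = 625
p_4^8 = 7^8 = 5764801
p_5^2 = 11^2 = 121
Product = 1390131917239353750

1390131917239353750


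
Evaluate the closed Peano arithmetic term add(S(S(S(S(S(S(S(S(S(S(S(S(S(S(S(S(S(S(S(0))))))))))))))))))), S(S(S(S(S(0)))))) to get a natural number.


add(S^19(0), S^5(0)):
S^19(0) = 19
S^5(0) = 5
19 + 5 = 24

24


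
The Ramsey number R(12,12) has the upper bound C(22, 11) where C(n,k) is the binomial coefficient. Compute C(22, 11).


R(12,12) <= C(12+12-2, 12-1) = C(22, 11)
C(22, 11) = 22! / (11! * 11!)
= 705432

705432


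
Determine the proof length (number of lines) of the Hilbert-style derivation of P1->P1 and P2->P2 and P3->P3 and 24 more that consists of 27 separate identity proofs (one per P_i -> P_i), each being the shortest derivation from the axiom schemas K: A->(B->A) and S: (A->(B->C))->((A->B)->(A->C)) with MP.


The shortest proof of A->A from K and S in the Hilbert calculus has exactly 5 lines:
(1) K instance A->((A->A)->A), (2) S instance, (3) MP on 1,2, (4) K instance A->(A->A), (5) MP on 3,4.
For 27 independent identities: 27 * 5 = 135 lines total.

135


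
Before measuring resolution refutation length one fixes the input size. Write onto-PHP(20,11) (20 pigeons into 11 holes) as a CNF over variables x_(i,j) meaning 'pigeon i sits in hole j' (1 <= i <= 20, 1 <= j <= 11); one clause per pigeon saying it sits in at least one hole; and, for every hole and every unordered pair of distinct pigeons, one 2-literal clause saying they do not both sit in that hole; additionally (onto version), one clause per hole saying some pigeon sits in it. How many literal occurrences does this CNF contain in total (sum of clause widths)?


onto-PHP(20,11): 20 pigeons, 11 holes, 20*11 = 220 variables.
- pigeon clauses: one per pigeon -> 20 clauses of width 11 -> 220 literals
- hole clauses: 11 holes * C(20,2) = 11 * 190 -> 2090 clauses of width 2 -> 4180 literals
- onto clauses: one per hole -> 11 clauses of width 20 -> 220 literals
Total literal occurrences = 220 + 4180 + 220 = 4620

4620


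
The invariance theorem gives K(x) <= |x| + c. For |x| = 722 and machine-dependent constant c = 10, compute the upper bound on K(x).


K(x) <= |x| + c = 722 + 10 = 732

732


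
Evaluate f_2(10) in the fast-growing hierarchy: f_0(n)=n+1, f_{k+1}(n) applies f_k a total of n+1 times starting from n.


f_2(10) = f_1^11(10)
f_1(m) = 2m + 1.
Iterating: f_1^k(n) = 2^k*(n+1) - 1.
f_2(10) = 2^11*(10+1) - 1 = 2048*11 - 1 = 22527

22527


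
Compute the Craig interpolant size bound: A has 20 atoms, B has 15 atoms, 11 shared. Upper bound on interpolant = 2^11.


Shared atoms = 11
Craig interpolant size bound = 2^11
= 2048

2048


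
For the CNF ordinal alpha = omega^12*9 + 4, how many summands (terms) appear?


CNF: omega^12*9 + 4
Count the summands separated by '+':
  term 1: omega^12*9
  term 2: 4
Total terms = 2

2


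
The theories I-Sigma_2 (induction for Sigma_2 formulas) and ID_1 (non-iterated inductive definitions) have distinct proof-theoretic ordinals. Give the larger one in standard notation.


Proof-theoretic ordinal of I-Sigma_2 (induction for Sigma_2 formulas): omega^(omega^omega)
Proof-theoretic ordinal of ID_1 (non-iterated inductive definitions): psi_0(epsilon_{Omega+1})
Comparing: omega^(omega^omega) < psi_0(epsilon_{Omega+1}).
The larger ordinal is psi_0(epsilon_{Omega+1}) (from ID_1 (non-iterated inductive definitions)).

psi_0(epsilon_{Omega+1})


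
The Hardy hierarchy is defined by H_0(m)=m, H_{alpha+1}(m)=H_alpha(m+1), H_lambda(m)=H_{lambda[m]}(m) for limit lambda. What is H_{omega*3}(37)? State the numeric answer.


H_{omega*3}(37):
For the Hardy hierarchy, H_{omega*k}(n) = 2^k * n.
2^3 = 8.
8 * 37 = 296

296


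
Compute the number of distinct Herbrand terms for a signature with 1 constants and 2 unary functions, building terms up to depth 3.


Herbrand terms by depth:
Depth 0: 1 constants
Depth 1: 2 new terms (running total: 3)
Depth 2: 4 new terms (running total: 7)
Depth 3: 8 new terms (running total: 15)
Total distinct ground terms = 15

15


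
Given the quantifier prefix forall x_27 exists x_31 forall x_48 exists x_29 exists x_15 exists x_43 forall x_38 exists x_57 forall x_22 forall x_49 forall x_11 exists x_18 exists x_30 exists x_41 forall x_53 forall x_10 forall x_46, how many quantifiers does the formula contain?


Quantifier prefix has 17 quantifier symbols.
Quantifier depth = 17

17


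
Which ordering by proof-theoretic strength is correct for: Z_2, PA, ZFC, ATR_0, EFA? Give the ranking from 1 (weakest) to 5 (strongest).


Ordering by consistency strength:
1. EFA
2. PA
3. ATR_0
4. Z_2
5. ZFC


Z_2=4, PA=2, ZFC=5, ATR_0=3, EFA=1


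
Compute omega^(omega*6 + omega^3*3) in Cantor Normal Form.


omega^(omega*6 + omega^3*3):
In ordinal addition a term is absorbed by a following term of strictly larger exponent: 1 < 3, so omega*6 + omega^3*3 = omega^3*3.
omega raised to a CNF ordinal is a single CNF term: Result = omega^(omega^3*3)

omega^(omega^3*3)


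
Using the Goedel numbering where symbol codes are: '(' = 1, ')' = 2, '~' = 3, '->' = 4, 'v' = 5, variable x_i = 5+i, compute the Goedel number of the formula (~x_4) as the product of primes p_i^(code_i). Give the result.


Formula: (~x_4)
Symbol codes: [1, 3, 9, 2]
Primes: [2, 3, 5, 7]
p_1^1 = 2^1 = 2
p_2^3 = 3^3 = 27
p_3^9 = 5^9 = 1953125
p_4^2 = 7^2 = 49
Product = 5167968750

5167968750


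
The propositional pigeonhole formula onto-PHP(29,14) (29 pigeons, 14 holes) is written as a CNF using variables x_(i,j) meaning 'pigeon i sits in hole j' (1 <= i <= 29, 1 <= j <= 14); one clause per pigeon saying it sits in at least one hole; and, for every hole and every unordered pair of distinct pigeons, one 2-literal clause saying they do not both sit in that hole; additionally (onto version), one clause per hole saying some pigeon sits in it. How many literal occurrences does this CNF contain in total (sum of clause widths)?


onto-PHP(29,14): 29 pigeons, 14 holes, 29*14 = 406 variables.
- pigeon clauses: one per pigeon -> 29 clauses of width 14 -> 406 literals
- hole clauses: 14 holes * C(29,2) = 14 * 406 -> 5684 clauses of width 2 -> 11368 literals
- onto clauses: one per hole -> 14 clauses of width 29 -> 406 literals
Total literal occurrences = 406 + 11368 + 406 = 12180

12180


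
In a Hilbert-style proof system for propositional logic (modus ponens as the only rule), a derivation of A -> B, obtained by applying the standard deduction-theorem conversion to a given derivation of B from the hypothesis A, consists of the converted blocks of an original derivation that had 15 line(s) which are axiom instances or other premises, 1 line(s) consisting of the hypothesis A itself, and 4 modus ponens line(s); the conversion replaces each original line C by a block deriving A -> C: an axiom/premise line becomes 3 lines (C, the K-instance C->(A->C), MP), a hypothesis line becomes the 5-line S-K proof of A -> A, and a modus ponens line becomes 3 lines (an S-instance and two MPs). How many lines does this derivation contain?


Deduction-theorem conversion, block by block:
- 15 axiom/premise lines -> 3 lines each = 45
- 1 hypothesis lines -> 5 lines each (identity proof A->A) = 5
- 4 MP lines -> 3 lines each (S-instance, MP, MP) = 12
Total = 45 + 5 + 12 = 62 lines.

62


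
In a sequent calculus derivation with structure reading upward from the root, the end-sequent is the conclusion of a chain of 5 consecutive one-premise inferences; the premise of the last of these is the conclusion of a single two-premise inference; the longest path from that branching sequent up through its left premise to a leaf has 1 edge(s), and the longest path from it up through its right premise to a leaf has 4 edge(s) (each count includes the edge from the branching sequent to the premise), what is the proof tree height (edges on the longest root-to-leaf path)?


Longest path through the left premise: 1 edges (measured from the branching sequent)
Longest path through the right premise: 4 edges
Height of the subtree rooted at the branching sequent: max(1, 4) = 4
The branching sequent sits 5 edges above the root (the chain of one-premise inferences), so height = 4 + 5 = 9

9
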